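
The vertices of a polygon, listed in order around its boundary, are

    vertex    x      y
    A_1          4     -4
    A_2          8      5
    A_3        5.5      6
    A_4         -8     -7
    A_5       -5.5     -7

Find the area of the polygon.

Apply the shoelace (surveyor's) formula: 2A = Σ (x_i·y_{i+1} − x_{i+1}·y_i), indices taken mod 5.
Σ = (52) + (20.5) + (9.5) + (17.5) + (50) = 149.5
Area = |Σ|/2 = 74.75.

74.75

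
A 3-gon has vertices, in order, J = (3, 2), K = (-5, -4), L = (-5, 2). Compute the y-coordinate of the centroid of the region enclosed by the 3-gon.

Apply Gauss's area formula. First the cross-terms c_i = x_i·y_{i+1} − x_{i+1}·y_i:
  -2, -30, -16  ⇒  2A = -48, A = -24.
Then Σ (y_i + y_{i+1})·c_i = 0, so ȳ = 0 / (6·(-24)) = 0.

0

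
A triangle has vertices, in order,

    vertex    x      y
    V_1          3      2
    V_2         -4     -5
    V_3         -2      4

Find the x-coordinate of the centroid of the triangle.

Apply the shoelace (surveyor's) formula. First the cross-terms c_i = x_i·y_{i+1} − x_{i+1}·y_i:
  -7, -26, -16  ⇒  2A = -49, A = -24.5.
Then Σ (x_i + x_{i+1})·c_i = 147, so x̄ = 147 / (6·(-24.5)) = -1.

-1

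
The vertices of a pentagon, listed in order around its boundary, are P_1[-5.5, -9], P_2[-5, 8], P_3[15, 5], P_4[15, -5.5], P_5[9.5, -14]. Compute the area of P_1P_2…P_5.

Apply the shoelace (surveyor's) formula: 2A = Σ (x_i·y_{i+1} − x_{i+1}·y_i), indices taken mod 5.
Cross-terms: -89, -145, -157.5, -157.75, -162.5  ⇒  Σ = -711.75
Area = |Σ|/2 = 355.875.

355.875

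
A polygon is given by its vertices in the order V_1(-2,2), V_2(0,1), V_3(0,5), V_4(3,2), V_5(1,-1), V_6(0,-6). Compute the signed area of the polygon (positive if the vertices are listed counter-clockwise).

-20

Apply the surveyor's formula: 2A = Σ (x_i·y_{i+1} − x_{i+1}·y_i), indices taken mod 6.
Cross-terms: -2, 0, -15, -5, -6, -12  ⇒  Σ = -40
Signed area = Σ/2 = -20 (negative ⇒ clockwise traversal).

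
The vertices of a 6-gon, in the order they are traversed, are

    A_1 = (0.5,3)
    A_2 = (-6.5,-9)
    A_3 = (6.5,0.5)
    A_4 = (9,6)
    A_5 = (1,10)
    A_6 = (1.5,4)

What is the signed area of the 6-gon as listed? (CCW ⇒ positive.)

90.125

Apply the surveyor's formula: 2A = Σ (x_i·y_{i+1} − x_{i+1}·y_i), indices taken mod 6.
Σ = (15) + (55.25) + (34.5) + (84) + (-11) + (2.5) = 180.25
Signed area = Σ/2 = 90.125 (positive ⇒ counter-clockwise traversal).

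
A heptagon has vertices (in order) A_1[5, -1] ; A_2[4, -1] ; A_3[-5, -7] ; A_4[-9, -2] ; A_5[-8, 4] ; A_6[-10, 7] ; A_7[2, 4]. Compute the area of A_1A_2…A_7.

Apply the surveyor's formula: 2A = Σ (x_i·y_{i+1} − x_{i+1}·y_i), indices taken mod 7.
Σ = (-1) + (-33) + (-53) + (-52) + (-16) + (-54) + (-22) = -231
Area = |Σ|/2 = 115.5.

115.5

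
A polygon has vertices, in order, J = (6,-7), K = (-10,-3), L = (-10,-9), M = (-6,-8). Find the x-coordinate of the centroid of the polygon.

-158/33

Apply the shoelace formula. First the cross-terms c_i = x_i·y_{i+1} − x_{i+1}·y_i:
  -88, 60, 26, 90  ⇒  2A = 88, A = 44.
Then Σ (x_i + x_{i+1})·c_i = -1264, so x̄ = -1264 / (6·44) = -158/33.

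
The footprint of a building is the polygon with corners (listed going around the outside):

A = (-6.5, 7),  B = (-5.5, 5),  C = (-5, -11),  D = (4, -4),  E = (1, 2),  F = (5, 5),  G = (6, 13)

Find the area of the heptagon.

162

Apply the surveyor's formula: 2A = Σ (x_i·y_{i+1} − x_{i+1}·y_i), indices taken mod 7.
Cross-terms: 6, 85.5, 64, 12, -5, 35, 126.5  ⇒  Σ = 324
Area = |Σ|/2 = 162.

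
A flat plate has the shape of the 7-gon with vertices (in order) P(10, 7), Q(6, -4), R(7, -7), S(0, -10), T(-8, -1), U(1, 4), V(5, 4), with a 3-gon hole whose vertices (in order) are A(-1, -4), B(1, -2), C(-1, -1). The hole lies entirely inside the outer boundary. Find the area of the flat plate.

Outer boundary:
Apply the surveyor's formula: 2A = Σ (x_i·y_{i+1} − x_{i+1}·y_i), indices taken mod 7.
Σ = (-82) + (-14) + (-70) + (-80) + (-31) + (-16) + (-5) = -298
Area = |Σ|/2 = 149.
Hole:
Apply the surveyor's formula: 2A = Σ (x_i·y_{i+1} − x_{i+1}·y_i), indices taken mod 3.
Cross-terms: 6, -3, 3  ⇒  Σ = 6
Area = |Σ|/2 = 3.
Net area = 149 − 3 = 146.

146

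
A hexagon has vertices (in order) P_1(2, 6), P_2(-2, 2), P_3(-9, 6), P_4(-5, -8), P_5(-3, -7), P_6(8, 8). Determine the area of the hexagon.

Cross-terms: 16, 6, 102, 11, 32, 32  ⇒  Σ = 199
Area = |Σ|/2 = 99.5.

99.5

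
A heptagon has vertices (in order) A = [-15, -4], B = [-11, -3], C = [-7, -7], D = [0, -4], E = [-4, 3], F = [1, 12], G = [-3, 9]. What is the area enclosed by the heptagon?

Apply the surveyor's formula: 2A = Σ (x_i·y_{i+1} − x_{i+1}·y_i), indices taken mod 7.
Cross-terms: 1, 56, 28, -16, -51, 45, 147  ⇒  Σ = 210
Area = |Σ|/2 = 105.

105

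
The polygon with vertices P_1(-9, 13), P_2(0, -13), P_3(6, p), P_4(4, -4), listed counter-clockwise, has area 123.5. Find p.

Write out the shoelace sum; only the two edges meeting at P_3 involve p:
2·Area = [(0·p − 6·(-13)) + (6·(-4) − 4·p)] + 133
       = -4·p + 187 = 247
⇒ p = -15.

-15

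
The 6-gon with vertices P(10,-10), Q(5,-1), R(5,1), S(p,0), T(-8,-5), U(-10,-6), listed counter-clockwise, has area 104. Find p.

Write out the shoelace sum; only the two edges meeting at S involve p:
2·Area = [(5·0 − p·1) + (p·(-5) − (-8)·0)] + 208
       = -6·p + 208 = 208
⇒ p = 0.

0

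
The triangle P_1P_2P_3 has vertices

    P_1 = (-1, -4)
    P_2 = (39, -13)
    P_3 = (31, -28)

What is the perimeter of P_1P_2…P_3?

|P_1P_2| = √((40)² + (-9)²) = √1681 = 41
|P_2P_3| = √((-8)² + (-15)²) = √289 = 17
|P_3P_1| = √((-32)² + (24)²) = √1600 = 40
Perimeter = 41 + 17 + 40 = 98.

98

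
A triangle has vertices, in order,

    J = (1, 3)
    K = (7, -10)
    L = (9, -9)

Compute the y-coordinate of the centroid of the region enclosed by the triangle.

-16/3

Apply Gauss's area formula. First the cross-terms c_i = x_i·y_{i+1} − x_{i+1}·y_i:
  -31, 27, 36  ⇒  2A = 32, A = 16.
Then Σ (y_i + y_{i+1})·c_i = -512, so ȳ = -512 / (6·16) = -16/3.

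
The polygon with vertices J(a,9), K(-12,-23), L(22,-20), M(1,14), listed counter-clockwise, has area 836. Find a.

-13

The doubled signed area Σ (x_i y_{i+1} − x_{i+1} y_i) is linear in a.
With a=0 it equals 1191; the coefficient of a is -37 (from the two edges through J).
So -37·a + 1191 = 2·836 = 1672 ⇒ a = -13.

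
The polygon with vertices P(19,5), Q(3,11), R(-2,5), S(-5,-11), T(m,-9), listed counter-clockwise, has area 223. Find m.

-3

The doubled signed area Σ (x_i y_{i+1} − x_{i+1} y_i) is linear in m.
With m=0 it equals 494; the coefficient of m is 16 (from the two edges through T).
So 16·m + 494 = 2·223 = 446 ⇒ m = -3.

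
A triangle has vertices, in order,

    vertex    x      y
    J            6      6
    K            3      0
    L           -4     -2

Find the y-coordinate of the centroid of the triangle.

Apply the shoelace (surveyor's) formula. First the cross-terms c_i = x_i·y_{i+1} − x_{i+1}·y_i:
  -18, -6, -12  ⇒  2A = -36, A = -18.
Then Σ (y_i + y_{i+1})·c_i = -144, so ȳ = -144 / (6·(-18)) = 4/3.

4/3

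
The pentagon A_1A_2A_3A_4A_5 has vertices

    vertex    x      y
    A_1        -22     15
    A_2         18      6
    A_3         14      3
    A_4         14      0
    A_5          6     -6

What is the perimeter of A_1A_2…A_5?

94

|A_1A_2| = √((40)² + (-9)²) = √1681 = 41
|A_2A_3| = √((-4)² + (-3)²) = √25 = 5
|A_3A_4| = √((0)² + (-3)²) = √9 = 3
|A_4A_5| = √((-8)² + (-6)²) = √100 = 10
|A_5A_1| = √((-28)² + (21)²) = √1225 = 35
Perimeter = 41 + 5 + 3 + 10 + 35 = 94.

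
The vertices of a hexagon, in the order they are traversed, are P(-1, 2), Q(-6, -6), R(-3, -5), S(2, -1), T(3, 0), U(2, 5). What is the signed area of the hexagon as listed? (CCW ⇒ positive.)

Apply the surveyor's formula: 2A = Σ (x_i·y_{i+1} − x_{i+1}·y_i), indices taken mod 6.
Σ = (18) + (12) + (13) + (3) + (15) + (9) = 70
Signed area = Σ/2 = 35 (positive ⇒ counter-clockwise traversal).

35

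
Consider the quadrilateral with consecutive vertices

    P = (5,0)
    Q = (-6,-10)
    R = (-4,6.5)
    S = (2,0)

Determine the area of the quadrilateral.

71

Apply the surveyor's formula: 2A = Σ (x_i·y_{i+1} − x_{i+1}·y_i), indices taken mod 4.
Σ = (-50) + (-79) + (-13) + (0) = -142
Area = |Σ|/2 = 71.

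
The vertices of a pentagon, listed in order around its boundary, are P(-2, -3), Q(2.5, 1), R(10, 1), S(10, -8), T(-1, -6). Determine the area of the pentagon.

84.5

P→Q: (-2)(1) − (2.5)(-3) = 5.5
Q→R: (2.5)(1) − (10)(1) = -7.5
R→S: (10)(-8) − (10)(1) = -90
S→T: (10)(-6) − (-1)(-8) = -68
T→P: (-1)(-3) − (-2)(-6) = -9
Σ = -169
Area = |Σ|/2 = 84.5.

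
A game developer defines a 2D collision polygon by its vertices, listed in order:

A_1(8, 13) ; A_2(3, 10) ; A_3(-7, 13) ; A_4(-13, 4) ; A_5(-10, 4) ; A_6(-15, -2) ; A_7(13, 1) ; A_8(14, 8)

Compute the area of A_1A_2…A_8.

289

Apply the shoelace formula: 2A = Σ (x_i·y_{i+1} − x_{i+1}·y_i), indices taken mod 8.
Σ = (41) + (109) + (141) + (-12) + (80) + (11) + (90) + (118) = 578
Area = |Σ|/2 = 289.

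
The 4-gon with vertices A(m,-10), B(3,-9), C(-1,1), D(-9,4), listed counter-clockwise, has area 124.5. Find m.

Write out the shoelace sum; only the two edges meeting at A involve m:
2·Area = [((-9)·(-10) − m·4) + (m·(-9) − 3·(-10))] + -1
       = -13·m + 119 = 249
⇒ m = -10.

-10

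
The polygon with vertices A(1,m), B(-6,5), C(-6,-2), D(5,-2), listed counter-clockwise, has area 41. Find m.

The doubled signed area Σ (x_i y_{i+1} − x_{i+1} y_i) is linear in m.
With m=0 it equals 71; the coefficient of m is 11 (from the two edges through A).
So 11·m + 71 = 2·41 = 82 ⇒ m = 1.

1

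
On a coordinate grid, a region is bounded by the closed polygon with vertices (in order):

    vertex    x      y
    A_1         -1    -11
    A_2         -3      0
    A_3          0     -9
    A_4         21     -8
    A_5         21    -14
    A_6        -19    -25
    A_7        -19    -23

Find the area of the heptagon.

293

Apply the shoelace formula: 2A = Σ (x_i·y_{i+1} − x_{i+1}·y_i), indices taken mod 7.
Σ = (-33) + (27) + (189) + (-126) + (-791) + (-38) + (186) = -586
Area = |Σ|/2 = 293.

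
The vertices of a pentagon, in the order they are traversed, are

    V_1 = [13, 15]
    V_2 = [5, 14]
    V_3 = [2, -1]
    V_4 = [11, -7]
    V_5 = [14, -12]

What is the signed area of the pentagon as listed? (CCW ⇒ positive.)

V_1→V_2: (13)(14) − (5)(15) = 107
V_2→V_3: (5)(-1) − (2)(14) = -33
V_3→V_4: (2)(-7) − (11)(-1) = -3
V_4→V_5: (11)(-12) − (14)(-7) = -34
V_5→V_1: (14)(15) − (13)(-12) = 366
Σ = 403
Signed area = Σ/2 = 201.5 (positive ⇒ counter-clockwise traversal).

201.5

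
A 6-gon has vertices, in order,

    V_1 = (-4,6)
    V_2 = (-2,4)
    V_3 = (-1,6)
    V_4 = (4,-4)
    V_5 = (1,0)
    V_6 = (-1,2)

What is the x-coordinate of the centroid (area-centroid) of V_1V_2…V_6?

1/36

Apply the surveyor's formula. First the cross-terms c_i = x_i·y_{i+1} − x_{i+1}·y_i:
  -4, -8, -20, 4, 2, 2  ⇒  2A = -24, A = -12.
Then Σ (x_i + x_{i+1})·c_i = -2, so x̄ = -2 / (6·(-12)) = 1/36.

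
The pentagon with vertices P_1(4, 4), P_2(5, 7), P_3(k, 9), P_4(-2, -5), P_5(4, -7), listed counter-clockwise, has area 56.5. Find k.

3

The doubled signed area Σ (x_i y_{i+1} − x_{i+1} y_i) is linear in k.
With k=0 it equals 149; the coefficient of k is -12 (from the two edges through P_3).
So -12·k + 149 = 2·56.5 = 113 ⇒ k = 3.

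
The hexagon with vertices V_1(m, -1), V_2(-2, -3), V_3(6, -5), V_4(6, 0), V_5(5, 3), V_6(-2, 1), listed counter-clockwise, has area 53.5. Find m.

Write out the shoelace sum; only the two edges meeting at V_1 involve m:
2·Area = [((-2)·(-1) − m·1) + (m·(-3) − (-2)·(-1))] + 87
       = -4·m + 87 = 107
⇒ m = -5.

-5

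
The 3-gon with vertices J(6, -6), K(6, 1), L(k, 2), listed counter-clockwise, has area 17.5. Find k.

1

Write out the shoelace sum; only the two edges meeting at L involve k:
2·Area = [(6·2 − k·1) + (k·(-6) − 6·2)] + 42
       = -7·k + 42 = 35
⇒ k = 1.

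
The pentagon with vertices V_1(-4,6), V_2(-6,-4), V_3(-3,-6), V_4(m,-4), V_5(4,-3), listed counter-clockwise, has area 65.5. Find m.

5

The doubled signed area Σ (x_i y_{i+1} − x_{i+1} y_i) is linear in m.
With m=0 it equals 116; the coefficient of m is 3 (from the two edges through V_4).
So 3·m + 116 = 2·65.5 = 131 ⇒ m = 5.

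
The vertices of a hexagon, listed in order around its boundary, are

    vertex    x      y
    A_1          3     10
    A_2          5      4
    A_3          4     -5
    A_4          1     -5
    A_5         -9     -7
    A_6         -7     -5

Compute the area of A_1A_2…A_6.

Σ = (-38) + (-41) + (-15) + (-52) + (-4) + (-55) = -205
Area = |Σ|/2 = 102.5.

102.5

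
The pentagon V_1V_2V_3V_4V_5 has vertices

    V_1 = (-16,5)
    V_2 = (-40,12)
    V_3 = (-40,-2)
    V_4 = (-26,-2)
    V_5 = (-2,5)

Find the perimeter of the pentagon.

92

|V_1V_2| = √((-24)² + (7)²) = √625 = 25
|V_2V_3| = √((0)² + (-14)²) = √196 = 14
|V_3V_4| = √((14)² + (0)²) = √196 = 14
|V_4V_5| = √((24)² + (7)²) = √625 = 25
|V_5V_1| = √((-14)² + (0)²) = √196 = 14
Perimeter = 25 + 14 + 14 + 25 + 14 = 92.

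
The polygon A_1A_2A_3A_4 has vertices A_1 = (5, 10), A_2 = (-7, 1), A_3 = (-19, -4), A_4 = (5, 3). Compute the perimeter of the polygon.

|A_1A_2| = √((-12)² + (-9)²) = √225 = 15
|A_2A_3| = √((-12)² + (-5)²) = √169 = 13
|A_3A_4| = √((24)² + (7)²) = √625 = 25
|A_4A_1| = √((0)² + (7)²) = √49 = 7
Perimeter = 15 + 13 + 25 + 7 = 60.

60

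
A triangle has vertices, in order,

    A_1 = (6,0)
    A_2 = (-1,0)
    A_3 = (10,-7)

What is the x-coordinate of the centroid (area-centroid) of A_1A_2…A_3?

Apply Gauss's area formula. First the cross-terms c_i = x_i·y_{i+1} − x_{i+1}·y_i:
  0, 7, 42  ⇒  2A = 49, A = 24.5.
Then Σ (x_i + x_{i+1})·c_i = 735, so x̄ = 735 / (6·24.5) = 5.

5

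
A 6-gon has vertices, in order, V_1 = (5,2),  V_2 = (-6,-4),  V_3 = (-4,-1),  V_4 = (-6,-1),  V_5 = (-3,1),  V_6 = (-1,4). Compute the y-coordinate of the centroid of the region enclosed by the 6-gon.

Apply the surveyor's formula. First the cross-terms c_i = x_i·y_{i+1} − x_{i+1}·y_i:
  -8, -10, -2, -9, -11, -22  ⇒  2A = -62, A = -31.
Then Σ (y_i + y_{i+1})·c_i = -117, so ȳ = -117 / (6·(-31)) = 39/62.

39/62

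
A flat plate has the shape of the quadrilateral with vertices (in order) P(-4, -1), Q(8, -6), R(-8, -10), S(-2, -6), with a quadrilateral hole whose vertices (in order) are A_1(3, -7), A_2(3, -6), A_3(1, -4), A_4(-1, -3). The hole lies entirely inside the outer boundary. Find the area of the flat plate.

Outer boundary:
Cross-terms: 32, -128, 28, -22  ⇒  Σ = -90
Area = |Σ|/2 = 45.
Hole:
Apply Gauss's area formula: 2A = Σ (x_i·y_{i+1} − x_{i+1}·y_i), indices taken mod 4.
A_1→A_2: (3)(-6) − (3)(-7) = 3
A_2→A_3: (3)(-4) − (1)(-6) = -6
A_3→A_4: (1)(-3) − (-1)(-4) = -7
A_4→A_1: (-1)(-7) − (3)(-3) = 16
Σ = 6
Area = |Σ|/2 = 3.
Net area = 45 − 3 = 42.

42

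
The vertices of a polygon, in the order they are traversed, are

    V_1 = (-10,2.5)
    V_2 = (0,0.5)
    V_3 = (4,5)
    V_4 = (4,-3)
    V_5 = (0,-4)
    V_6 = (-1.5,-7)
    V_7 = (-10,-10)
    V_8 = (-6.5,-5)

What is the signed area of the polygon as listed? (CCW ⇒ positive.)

-98.625

Apply the shoelace (surveyor's) formula: 2A = Σ (x_i·y_{i+1} − x_{i+1}·y_i), indices taken mod 8.
Σ = (-5) + (-2) + (-32) + (-16) + (-6) + (-55) + (-15) + (-66.25) = -197.25
Signed area = Σ/2 = -98.625 (negative ⇒ clockwise traversal).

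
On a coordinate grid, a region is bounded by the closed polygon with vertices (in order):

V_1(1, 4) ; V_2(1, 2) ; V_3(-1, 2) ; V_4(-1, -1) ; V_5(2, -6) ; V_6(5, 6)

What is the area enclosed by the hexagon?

34.5

Apply the shoelace (surveyor's) formula: 2A = Σ (x_i·y_{i+1} − x_{i+1}·y_i), indices taken mod 6.
Σ = (-2) + (4) + (3) + (8) + (42) + (14) = 69
Area = |Σ|/2 = 34.5.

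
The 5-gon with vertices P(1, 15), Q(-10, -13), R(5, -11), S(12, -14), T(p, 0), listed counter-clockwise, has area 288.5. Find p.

The doubled signed area Σ (x_i y_{i+1} − x_{i+1} y_i) is linear in p.
With p=0 it equals 374; the coefficient of p is 29 (from the two edges through T).
So 29·p + 374 = 2·288.5 = 577 ⇒ p = 7.

7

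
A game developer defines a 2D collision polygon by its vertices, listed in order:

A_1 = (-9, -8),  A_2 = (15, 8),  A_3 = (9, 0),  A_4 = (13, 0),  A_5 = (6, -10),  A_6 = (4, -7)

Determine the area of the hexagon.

Apply the shoelace (surveyor's) formula: 2A = Σ (x_i·y_{i+1} − x_{i+1}·y_i), indices taken mod 6.
Σ = (48) + (-72) + (0) + (-130) + (-2) + (-95) = -251
Area = |Σ|/2 = 125.5.

125.5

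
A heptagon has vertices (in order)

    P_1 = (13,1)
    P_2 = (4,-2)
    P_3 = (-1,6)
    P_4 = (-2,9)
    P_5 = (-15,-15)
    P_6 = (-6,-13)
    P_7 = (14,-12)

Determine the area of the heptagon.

Apply the shoelace (surveyor's) formula: 2A = Σ (x_i·y_{i+1} − x_{i+1}·y_i), indices taken mod 7.
Σ = (-30) + (22) + (3) + (165) + (105) + (254) + (170) = 689
Area = |Σ|/2 = 344.5.

344.5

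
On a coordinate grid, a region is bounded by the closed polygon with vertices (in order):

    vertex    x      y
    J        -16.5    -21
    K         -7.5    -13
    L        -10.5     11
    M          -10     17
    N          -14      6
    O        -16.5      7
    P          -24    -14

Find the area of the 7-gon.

310.25

Σ = (57) + (-219) + (-68.5) + (178) + (1) + (399) + (273) = 620.5
Area = |Σ|/2 = 310.25.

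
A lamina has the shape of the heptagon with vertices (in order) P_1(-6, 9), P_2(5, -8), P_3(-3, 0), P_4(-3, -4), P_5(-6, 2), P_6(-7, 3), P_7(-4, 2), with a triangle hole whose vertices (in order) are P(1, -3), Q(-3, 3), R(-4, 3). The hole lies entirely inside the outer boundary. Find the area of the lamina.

Outer boundary:
Apply Gauss's area formula: 2A = Σ (x_i·y_{i+1} − x_{i+1}·y_i), indices taken mod 7.
Σ = (3) + (-24) + (12) + (-30) + (-4) + (-2) + (-24) = -69
Area = |Σ|/2 = 34.5.
Hole:
Cross-terms: -6, 3, 9  ⇒  Σ = 6
Area = |Σ|/2 = 3.
Net area = 34.5 − 3 = 31.5.

31.5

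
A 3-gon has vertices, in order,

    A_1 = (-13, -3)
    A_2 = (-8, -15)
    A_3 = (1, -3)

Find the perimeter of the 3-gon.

42

|A_1A_2| = √((5)² + (-12)²) = √169 = 13
|A_2A_3| = √((9)² + (12)²) = √225 = 15
|A_3A_1| = √((-14)² + (0)²) = √196 = 14
Perimeter = 13 + 15 + 14 = 42.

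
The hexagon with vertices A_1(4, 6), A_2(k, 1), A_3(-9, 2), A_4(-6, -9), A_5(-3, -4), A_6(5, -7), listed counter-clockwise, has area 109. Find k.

-4

Write out the shoelace sum; only the two edges meeting at A_2 involve k:
2·Area = [(4·1 − k·6) + (k·2 − (-9)·1)] + 189
       = -4·k + 202 = 218
⇒ k = -4.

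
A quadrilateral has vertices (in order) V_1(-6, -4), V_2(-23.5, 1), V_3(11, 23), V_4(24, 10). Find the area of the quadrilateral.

Σ = (-100) + (-551.5) + (-442) + (-36) = -1129.5
Area = |Σ|/2 = 564.75.

564.75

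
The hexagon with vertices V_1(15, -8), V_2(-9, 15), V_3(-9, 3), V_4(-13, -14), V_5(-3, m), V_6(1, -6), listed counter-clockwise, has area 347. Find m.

-15

The doubled signed area Σ (x_i y_{i+1} − x_{i+1} y_i) is linear in m.
With m=0 it equals 484; the coefficient of m is -14 (from the two edges through V_5).
So -14·m + 484 = 2·347 = 694 ⇒ m = -15.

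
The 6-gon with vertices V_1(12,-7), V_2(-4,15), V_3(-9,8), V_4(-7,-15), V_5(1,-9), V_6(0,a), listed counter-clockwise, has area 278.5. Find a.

Write out the shoelace sum; only the two edges meeting at V_6 involve a:
2·Area = [(1·a − 0·(-9)) + (0·(-7) − 12·a)] + 524
       = -11·a + 524 = 557
⇒ a = -3.

-3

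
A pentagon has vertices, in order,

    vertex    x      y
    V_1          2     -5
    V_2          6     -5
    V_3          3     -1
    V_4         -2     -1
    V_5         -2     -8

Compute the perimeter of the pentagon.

26

|V_1V_2| = √((4)² + (0)²) = √16 = 4
|V_2V_3| = √((-3)² + (4)²) = √25 = 5
|V_3V_4| = √((-5)² + (0)²) = √25 = 5
|V_4V_5| = √((0)² + (-7)²) = √49 = 7
|V_5V_1| = √((4)² + (3)²) = √25 = 5
Perimeter = 4 + 5 + 5 + 7 + 5 = 26.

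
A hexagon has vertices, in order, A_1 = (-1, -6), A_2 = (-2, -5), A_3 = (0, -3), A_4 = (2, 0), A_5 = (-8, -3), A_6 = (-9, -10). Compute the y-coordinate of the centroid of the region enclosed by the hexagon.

Apply the surveyor's formula. First the cross-terms c_i = x_i·y_{i+1} − x_{i+1}·y_i:
  -7, 6, 6, -6, 53, 44  ⇒  2A = 96, A = 48.
Then Σ (y_i + y_{i+1})·c_i = -1364, so ȳ = -1364 / (6·48) = -341/72.

-341/72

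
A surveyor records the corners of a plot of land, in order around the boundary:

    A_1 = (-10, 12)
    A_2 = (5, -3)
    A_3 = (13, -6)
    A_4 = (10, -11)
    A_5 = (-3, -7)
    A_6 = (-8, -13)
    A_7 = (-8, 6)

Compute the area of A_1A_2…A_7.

206

Σ = (-30) + (9) + (-83) + (-103) + (-17) + (-152) + (-36) = -412
Area = |Σ|/2 = 206.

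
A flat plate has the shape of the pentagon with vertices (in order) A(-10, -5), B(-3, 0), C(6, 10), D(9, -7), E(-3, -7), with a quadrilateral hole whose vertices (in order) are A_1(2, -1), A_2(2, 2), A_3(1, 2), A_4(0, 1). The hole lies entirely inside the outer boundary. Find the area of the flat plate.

154.5

Outer boundary:
Apply the shoelace formula: 2A = Σ (x_i·y_{i+1} − x_{i+1}·y_i), indices taken mod 5.
Σ = (-15) + (-30) + (-132) + (-84) + (-55) = -316
Area = |Σ|/2 = 158.
Hole:
Apply Gauss's area formula: 2A = Σ (x_i·y_{i+1} − x_{i+1}·y_i), indices taken mod 4.
Σ = (6) + (2) + (1) + (-2) = 7
Area = |Σ|/2 = 3.5.
Net area = 158 − 3.5 = 154.5.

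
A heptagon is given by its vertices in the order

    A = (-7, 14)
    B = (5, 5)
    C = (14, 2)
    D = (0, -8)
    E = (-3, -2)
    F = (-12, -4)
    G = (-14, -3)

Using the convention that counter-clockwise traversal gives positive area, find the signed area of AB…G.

Cross-terms: -105, -60, -112, -24, -12, -20, -217  ⇒  Σ = -550
Signed area = Σ/2 = -275 (negative ⇒ clockwise traversal).

-275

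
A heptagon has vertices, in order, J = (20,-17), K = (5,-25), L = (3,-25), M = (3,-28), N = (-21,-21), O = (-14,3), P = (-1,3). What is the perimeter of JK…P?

|JK| = √((-15)² + (-8)²) = √289 = 17
|KL| = √((-2)² + (0)²) = √4 = 2
|LM| = √((0)² + (-3)²) = √9 = 3
|MN| = √((-24)² + (7)²) = √625 = 25
|NO| = √((7)² + (24)²) = √625 = 25
|OP| = √((13)² + (0)²) = √169 = 13
|PJ| = √((21)² + (-20)²) = √841 = 29
Perimeter = 17 + 2 + 3 + 25 + 25 + 13 + 29 = 114.

114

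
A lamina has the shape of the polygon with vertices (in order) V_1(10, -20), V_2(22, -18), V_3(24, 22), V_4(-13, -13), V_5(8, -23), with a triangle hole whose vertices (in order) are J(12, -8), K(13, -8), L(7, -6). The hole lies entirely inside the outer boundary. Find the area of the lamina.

Outer boundary:
Apply Gauss's area formula: 2A = Σ (x_i·y_{i+1} − x_{i+1}·y_i), indices taken mod 5.
Cross-terms: 260, 916, -26, 403, 70  ⇒  Σ = 1623
Area = |Σ|/2 = 811.5.
Hole:
Apply the shoelace (surveyor's) formula: 2A = Σ (x_i·y_{i+1} − x_{i+1}·y_i), indices taken mod 3.
Σ = (8) + (-22) + (16) = 2
Area = |Σ|/2 = 1.
Net area = 811.5 − 1 = 810.5.

810.5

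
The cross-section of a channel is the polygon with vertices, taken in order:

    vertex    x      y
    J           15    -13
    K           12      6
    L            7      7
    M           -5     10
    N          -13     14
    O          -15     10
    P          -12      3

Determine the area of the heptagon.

Apply Gauss's area formula: 2A = Σ (x_i·y_{i+1} − x_{i+1}·y_i), indices taken mod 7.
Σ = (246) + (42) + (105) + (60) + (80) + (75) + (111) = 719
Area = |Σ|/2 = 359.5.

359.5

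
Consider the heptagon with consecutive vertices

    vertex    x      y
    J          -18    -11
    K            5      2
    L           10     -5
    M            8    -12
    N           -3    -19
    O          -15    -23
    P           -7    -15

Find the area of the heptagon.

Apply Gauss's area formula: 2A = Σ (x_i·y_{i+1} − x_{i+1}·y_i), indices taken mod 7.
Σ = (19) + (-45) + (-80) + (-188) + (-216) + (64) + (-193) = -639
Area = |Σ|/2 = 319.5.

319.5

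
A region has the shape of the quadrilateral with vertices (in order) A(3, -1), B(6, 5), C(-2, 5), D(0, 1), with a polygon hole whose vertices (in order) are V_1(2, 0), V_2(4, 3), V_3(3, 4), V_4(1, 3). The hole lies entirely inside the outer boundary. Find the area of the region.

Outer boundary:
Apply the shoelace formula: 2A = Σ (x_i·y_{i+1} − x_{i+1}·y_i), indices taken mod 4.
Σ = (21) + (40) + (-2) + (-3) = 56
Area = |Σ|/2 = 28.
Hole:
Apply the shoelace formula: 2A = Σ (x_i·y_{i+1} − x_{i+1}·y_i), indices taken mod 4.
Σ = (6) + (7) + (5) + (-6) = 12
Area = |Σ|/2 = 6.
Net area = 28 − 6 = 22.

22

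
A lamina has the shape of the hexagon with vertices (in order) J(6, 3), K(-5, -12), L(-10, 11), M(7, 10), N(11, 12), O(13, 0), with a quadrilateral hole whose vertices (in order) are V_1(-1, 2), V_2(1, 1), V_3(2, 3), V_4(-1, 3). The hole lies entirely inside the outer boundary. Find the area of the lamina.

Outer boundary:
Apply the shoelace formula: 2A = Σ (x_i·y_{i+1} − x_{i+1}·y_i), indices taken mod 6.
Σ = (-57) + (-175) + (-177) + (-26) + (-156) + (39) = -552
Area = |Σ|/2 = 276.
Hole:
V_1→V_2: (-1)(1) − (1)(2) = -3
V_2→V_3: (1)(3) − (2)(1) = 1
V_3→V_4: (2)(3) − (-1)(3) = 9
V_4→V_1: (-1)(2) − (-1)(3) = 1
Σ = 8
Area = |Σ|/2 = 4.
Net area = 276 − 4 = 272.

272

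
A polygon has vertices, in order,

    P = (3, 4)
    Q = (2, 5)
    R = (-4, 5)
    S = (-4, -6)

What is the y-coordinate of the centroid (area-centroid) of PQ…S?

105/83

Apply the surveyor's formula. First the cross-terms c_i = x_i·y_{i+1} − x_{i+1}·y_i:
  7, 30, 44, 2  ⇒  2A = 83, A = 41.5.
Then Σ (y_i + y_{i+1})·c_i = 315, so ȳ = 315 / (6·41.5) = 105/83.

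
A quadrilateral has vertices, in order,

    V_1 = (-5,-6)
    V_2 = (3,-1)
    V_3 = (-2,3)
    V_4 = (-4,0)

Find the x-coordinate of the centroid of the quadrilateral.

Apply the shoelace formula. First the cross-terms c_i = x_i·y_{i+1} − x_{i+1}·y_i:
  23, 7, 12, 24  ⇒  2A = 66, A = 33.
Then Σ (x_i + x_{i+1})·c_i = -327, so x̄ = -327 / (6·33) = -109/66.

-109/66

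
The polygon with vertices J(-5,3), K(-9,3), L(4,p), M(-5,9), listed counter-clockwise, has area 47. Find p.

Write out the shoelace sum; only the two edges meeting at L involve p:
2·Area = [((-9)·p − 4·3) + (4·9 − (-5)·p)] + 42
       = -4·p + 66 = 94
⇒ p = -7.

-7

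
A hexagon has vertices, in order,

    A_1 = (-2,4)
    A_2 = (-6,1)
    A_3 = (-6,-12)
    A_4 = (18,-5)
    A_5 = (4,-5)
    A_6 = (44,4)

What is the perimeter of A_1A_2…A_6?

144

|A_1A_2| = √((-4)² + (-3)²) = √25 = 5
|A_2A_3| = √((0)² + (-13)²) = √169 = 13
|A_3A_4| = √((24)² + (7)²) = √625 = 25
|A_4A_5| = √((-14)² + (0)²) = √196 = 14
|A_5A_6| = √((40)² + (9)²) = √1681 = 41
|A_6A_1| = √((-46)² + (0)²) = √2116 = 46
Perimeter = 5 + 13 + 25 + 14 + 41 + 46 = 144.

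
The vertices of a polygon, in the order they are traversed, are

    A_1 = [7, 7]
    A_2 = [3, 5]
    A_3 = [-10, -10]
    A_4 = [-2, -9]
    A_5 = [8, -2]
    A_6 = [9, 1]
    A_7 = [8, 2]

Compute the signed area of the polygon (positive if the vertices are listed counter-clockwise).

129

Σ = (14) + (20) + (70) + (76) + (26) + (10) + (42) = 258
Signed area = Σ/2 = 129 (positive ⇒ counter-clockwise traversal).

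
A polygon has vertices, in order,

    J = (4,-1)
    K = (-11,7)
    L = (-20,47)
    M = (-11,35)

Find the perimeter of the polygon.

|JK| = √((-15)² + (8)²) = √289 = 17
|KL| = √((-9)² + (40)²) = √1681 = 41
|LM| = √((9)² + (-12)²) = √225 = 15
|MJ| = √((15)² + (-36)²) = √1521 = 39
Perimeter = 17 + 41 + 15 + 39 = 112.

112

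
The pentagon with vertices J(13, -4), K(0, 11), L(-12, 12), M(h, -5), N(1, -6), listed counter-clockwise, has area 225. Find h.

-2

Write out the shoelace sum; only the two edges meeting at M involve h:
2·Area = [((-12)·(-5) − h·12) + (h·(-6) − 1·(-5))] + 349
       = -18·h + 414 = 450
⇒ h = -2.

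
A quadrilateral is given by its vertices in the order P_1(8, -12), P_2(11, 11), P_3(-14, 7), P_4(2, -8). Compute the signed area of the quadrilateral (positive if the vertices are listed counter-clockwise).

294.5

Σ = (220) + (231) + (98) + (40) = 589
Signed area = Σ/2 = 294.5 (positive ⇒ counter-clockwise traversal).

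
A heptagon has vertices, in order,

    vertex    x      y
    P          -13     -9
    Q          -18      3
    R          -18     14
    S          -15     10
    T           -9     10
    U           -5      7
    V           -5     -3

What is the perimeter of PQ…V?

|PQ| = √((-5)² + (12)²) = √169 = 13
|QR| = √((0)² + (11)²) = √121 = 11
|RS| = √((3)² + (-4)²) = √25 = 5
|ST| = √((6)² + (0)²) = √36 = 6
|TU| = √((4)² + (-3)²) = √25 = 5
|UV| = √((0)² + (-10)²) = √100 = 10
|VP| = √((-8)² + (-6)²) = √100 = 10
Perimeter = 13 + 11 + 5 + 6 + 5 + 10 + 10 = 60.

60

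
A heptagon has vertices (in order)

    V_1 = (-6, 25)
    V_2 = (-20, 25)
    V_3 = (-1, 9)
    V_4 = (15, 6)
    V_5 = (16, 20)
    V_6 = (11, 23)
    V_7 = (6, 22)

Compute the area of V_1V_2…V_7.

Cross-terms: 350, -155, -141, 204, 148, 104, 282  ⇒  Σ = 792
Area = |Σ|/2 = 396.

396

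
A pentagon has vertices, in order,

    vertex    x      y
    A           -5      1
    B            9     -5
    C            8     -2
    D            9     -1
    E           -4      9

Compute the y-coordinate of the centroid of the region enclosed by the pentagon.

389/249

Apply the shoelace (surveyor's) formula. First the cross-terms c_i = x_i·y_{i+1} − x_{i+1}·y_i:
  16, 22, 10, 77, 41  ⇒  2A = 166, A = 83.
Then Σ (y_i + y_{i+1})·c_i = 778, so ȳ = 778 / (6·83) = 389/249.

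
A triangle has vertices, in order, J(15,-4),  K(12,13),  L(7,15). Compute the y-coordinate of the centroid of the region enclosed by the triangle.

Apply the surveyor's formula. First the cross-terms c_i = x_i·y_{i+1} − x_{i+1}·y_i:
  243, 89, -253  ⇒  2A = 79, A = 39.5.
Then Σ (y_i + y_{i+1})·c_i = 1896, so ȳ = 1896 / (6·39.5) = 8.

8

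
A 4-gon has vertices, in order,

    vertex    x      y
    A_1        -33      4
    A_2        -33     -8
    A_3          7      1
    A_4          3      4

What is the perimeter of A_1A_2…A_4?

94

|A_1A_2| = √((0)² + (-12)²) = √144 = 12
|A_2A_3| = √((40)² + (9)²) = √1681 = 41
|A_3A_4| = √((-4)² + (3)²) = √25 = 5
|A_4A_1| = √((-36)² + (0)²) = √1296 = 36
Perimeter = 12 + 41 + 5 + 36 = 94.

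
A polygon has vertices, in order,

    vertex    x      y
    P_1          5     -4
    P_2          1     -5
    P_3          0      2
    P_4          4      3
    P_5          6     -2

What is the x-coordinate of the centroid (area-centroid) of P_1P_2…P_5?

Apply the shoelace formula. First the cross-terms c_i = x_i·y_{i+1} − x_{i+1}·y_i:
  -21, 2, -8, -26, -14  ⇒  2A = -67, A = -33.5.
Then Σ (x_i + x_{i+1})·c_i = -570, so x̄ = -570 / (6·(-33.5)) = 190/67.

190/67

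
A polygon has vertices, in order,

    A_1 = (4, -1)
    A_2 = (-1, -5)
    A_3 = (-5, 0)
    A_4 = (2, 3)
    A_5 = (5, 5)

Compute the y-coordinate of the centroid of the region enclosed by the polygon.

-22/91

Apply the shoelace formula. First the cross-terms c_i = x_i·y_{i+1} − x_{i+1}·y_i:
  -21, -25, -15, -5, -25  ⇒  2A = -91, A = -45.5.
Then Σ (y_i + y_{i+1})·c_i = 66, so ȳ = 66 / (6·(-45.5)) = -22/91.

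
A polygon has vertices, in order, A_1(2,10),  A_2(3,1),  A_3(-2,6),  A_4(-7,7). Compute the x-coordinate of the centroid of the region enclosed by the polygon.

Apply the shoelace (surveyor's) formula. First the cross-terms c_i = x_i·y_{i+1} − x_{i+1}·y_i:
  -28, 20, 28, -84  ⇒  2A = -64, A = -32.
Then Σ (x_i + x_{i+1})·c_i = 48, so x̄ = 48 / (6·(-32)) = -0.25.

-0.25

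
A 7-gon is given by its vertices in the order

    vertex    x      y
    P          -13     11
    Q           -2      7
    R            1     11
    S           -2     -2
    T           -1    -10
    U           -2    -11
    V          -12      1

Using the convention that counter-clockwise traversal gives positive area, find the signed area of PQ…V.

-161

Cross-terms: -69, -29, 20, 18, -9, -134, -119  ⇒  Σ = -322
Signed area = Σ/2 = -161 (negative ⇒ clockwise traversal).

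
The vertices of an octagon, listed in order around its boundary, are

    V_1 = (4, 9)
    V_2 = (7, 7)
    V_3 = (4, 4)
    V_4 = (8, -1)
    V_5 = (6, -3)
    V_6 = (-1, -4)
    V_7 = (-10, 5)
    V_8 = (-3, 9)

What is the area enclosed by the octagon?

Cross-terms: -35, 0, -36, -18, -27, -45, -75, -63  ⇒  Σ = -299
Area = |Σ|/2 = 149.5.

149.5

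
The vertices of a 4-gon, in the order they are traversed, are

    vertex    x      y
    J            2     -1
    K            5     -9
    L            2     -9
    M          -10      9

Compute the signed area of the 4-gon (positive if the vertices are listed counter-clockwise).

Apply the surveyor's formula: 2A = Σ (x_i·y_{i+1} − x_{i+1}·y_i), indices taken mod 4.
Σ = (-13) + (-27) + (-72) + (-8) = -120
Signed area = Σ/2 = -60 (negative ⇒ clockwise traversal).

-60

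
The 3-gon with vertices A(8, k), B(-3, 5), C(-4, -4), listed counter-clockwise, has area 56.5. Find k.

-9

Write out the shoelace sum; only the two edges meeting at A involve k:
2·Area = [((-4)·k − 8·(-4)) + (8·5 − (-3)·k)] + 32
       = -1·k + 104 = 113
⇒ k = -9.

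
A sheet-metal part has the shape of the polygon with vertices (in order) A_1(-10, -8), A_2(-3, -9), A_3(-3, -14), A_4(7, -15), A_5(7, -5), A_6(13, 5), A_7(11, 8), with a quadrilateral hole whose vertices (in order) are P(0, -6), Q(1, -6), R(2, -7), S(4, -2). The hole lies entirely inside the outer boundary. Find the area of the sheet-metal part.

212

Outer boundary:
Σ = (66) + (15) + (143) + (70) + (100) + (49) + (-8) = 435
Area = |Σ|/2 = 217.5.
Hole:
Σ = (6) + (5) + (24) + (-24) = 11
Area = |Σ|/2 = 5.5.
Net area = 217.5 − 5.5 = 212.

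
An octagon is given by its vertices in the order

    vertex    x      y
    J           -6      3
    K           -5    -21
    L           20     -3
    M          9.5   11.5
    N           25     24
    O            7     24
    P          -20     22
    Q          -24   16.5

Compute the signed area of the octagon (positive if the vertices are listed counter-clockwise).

Apply the surveyor's formula: 2A = Σ (x_i·y_{i+1} − x_{i+1}·y_i), indices taken mod 8.
Σ = (141) + (435) + (258.5) + (-59.5) + (432) + (634) + (198) + (27) = 2066
Signed area = Σ/2 = 1033 (positive ⇒ counter-clockwise traversal).

1033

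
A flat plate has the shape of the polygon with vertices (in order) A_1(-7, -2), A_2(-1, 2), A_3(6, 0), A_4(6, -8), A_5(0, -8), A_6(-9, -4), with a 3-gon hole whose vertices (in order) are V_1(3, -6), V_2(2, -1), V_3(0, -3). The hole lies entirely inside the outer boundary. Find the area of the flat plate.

Outer boundary:
Apply Gauss's area formula: 2A = Σ (x_i·y_{i+1} − x_{i+1}·y_i), indices taken mod 6.
A_1→A_2: (-7)(2) − (-1)(-2) = -16
A_2→A_3: (-1)(0) − (6)(2) = -12
A_3→A_4: (6)(-8) − (6)(0) = -48
A_4→A_5: (6)(-8) − (0)(-8) = -48
A_5→A_6: (0)(-4) − (-9)(-8) = -72
A_6→A_1: (-9)(-2) − (-7)(-4) = -10
Σ = -206
Area = |Σ|/2 = 103.
Hole:
Σ = (9) + (-6) + (9) = 12
Area = |Σ|/2 = 6.
Net area = 103 − 6 = 97.

97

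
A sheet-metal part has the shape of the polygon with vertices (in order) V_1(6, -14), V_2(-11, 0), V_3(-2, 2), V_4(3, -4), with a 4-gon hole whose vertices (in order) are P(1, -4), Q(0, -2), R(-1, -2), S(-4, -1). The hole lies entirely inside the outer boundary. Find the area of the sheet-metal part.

Outer boundary:
Apply the shoelace formula: 2A = Σ (x_i·y_{i+1} − x_{i+1}·y_i), indices taken mod 4.
Σ = (-154) + (-22) + (2) + (-18) = -192
Area = |Σ|/2 = 96.
Hole:
Apply the surveyor's formula: 2A = Σ (x_i·y_{i+1} − x_{i+1}·y_i), indices taken mod 4.
Σ = (-2) + (-2) + (-7) + (17) = 6
Area = |Σ|/2 = 3.
Net area = 96 − 3 = 93.

93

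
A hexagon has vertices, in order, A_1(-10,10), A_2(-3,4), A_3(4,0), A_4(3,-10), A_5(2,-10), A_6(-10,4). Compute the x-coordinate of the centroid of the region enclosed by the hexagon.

-430/171

Apply Gauss's area formula. First the cross-terms c_i = x_i·y_{i+1} − x_{i+1}·y_i:
  -10, -16, -40, -10, -92, -60  ⇒  2A = -228, A = -114.
Then Σ (x_i + x_{i+1})·c_i = 1720, so x̄ = 1720 / (6·(-114)) = -430/171.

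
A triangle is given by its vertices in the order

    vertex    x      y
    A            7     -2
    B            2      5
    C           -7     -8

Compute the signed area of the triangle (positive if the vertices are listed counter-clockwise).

Apply the shoelace (surveyor's) formula: 2A = Σ (x_i·y_{i+1} − x_{i+1}·y_i), indices taken mod 3.
Cross-terms: 39, 19, 70  ⇒  Σ = 128
Signed area = Σ/2 = 64 (positive ⇒ counter-clockwise traversal).

64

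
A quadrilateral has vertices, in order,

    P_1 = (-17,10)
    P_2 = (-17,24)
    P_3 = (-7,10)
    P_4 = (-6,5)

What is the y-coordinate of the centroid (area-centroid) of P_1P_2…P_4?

13

Apply the shoelace formula. First the cross-terms c_i = x_i·y_{i+1} − x_{i+1}·y_i:
  -238, -2, 25, 25  ⇒  2A = -190, A = -95.
Then Σ (y_i + y_{i+1})·c_i = -7410, so ȳ = -7410 / (6·(-95)) = 13.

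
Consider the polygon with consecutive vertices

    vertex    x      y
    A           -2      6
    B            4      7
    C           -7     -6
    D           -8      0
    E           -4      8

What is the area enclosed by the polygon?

Apply the surveyor's formula: 2A = Σ (x_i·y_{i+1} − x_{i+1}·y_i), indices taken mod 5.
Cross-terms: -38, 25, -48, -64, -8  ⇒  Σ = -133
Area = |Σ|/2 = 66.5.

66.5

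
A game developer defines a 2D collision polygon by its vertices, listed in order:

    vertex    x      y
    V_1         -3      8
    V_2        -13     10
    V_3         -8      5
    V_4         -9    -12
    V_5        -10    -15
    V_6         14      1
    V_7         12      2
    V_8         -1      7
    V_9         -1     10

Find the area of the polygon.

Apply the surveyor's formula: 2A = Σ (x_i·y_{i+1} − x_{i+1}·y_i), indices taken mod 9.
Σ = (74) + (15) + (141) + (15) + (200) + (16) + (86) + (-3) + (22) = 566
Area = |Σ|/2 = 283.

283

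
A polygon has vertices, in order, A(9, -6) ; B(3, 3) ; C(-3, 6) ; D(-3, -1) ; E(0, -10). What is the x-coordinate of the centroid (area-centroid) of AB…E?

Apply Gauss's area formula. First the cross-terms c_i = x_i·y_{i+1} − x_{i+1}·y_i:
  45, 27, 21, 30, 90  ⇒  2A = 213, A = 106.5.
Then Σ (x_i + x_{i+1})·c_i = 1134, so x̄ = 1134 / (6·106.5) = 126/71.

126/71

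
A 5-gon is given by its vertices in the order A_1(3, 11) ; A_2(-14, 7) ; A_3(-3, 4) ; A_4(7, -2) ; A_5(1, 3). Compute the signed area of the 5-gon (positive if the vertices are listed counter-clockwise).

Apply the shoelace (surveyor's) formula: 2A = Σ (x_i·y_{i+1} − x_{i+1}·y_i), indices taken mod 5.
Cross-terms: 175, -35, -22, 23, 2  ⇒  Σ = 143
Signed area = Σ/2 = 71.5 (positive ⇒ counter-clockwise traversal).

71.5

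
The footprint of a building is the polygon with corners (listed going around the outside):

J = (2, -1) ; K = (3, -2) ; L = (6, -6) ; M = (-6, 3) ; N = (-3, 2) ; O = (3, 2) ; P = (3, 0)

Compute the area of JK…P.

Σ = (-1) + (-6) + (-18) + (-3) + (-12) + (-6) + (-3) = -49
Area = |Σ|/2 = 24.5.

24.5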